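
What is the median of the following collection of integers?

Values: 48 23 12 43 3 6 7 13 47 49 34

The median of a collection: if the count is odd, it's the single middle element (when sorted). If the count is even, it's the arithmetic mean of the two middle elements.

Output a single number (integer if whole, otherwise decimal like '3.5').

Answer: 23

Derivation:
Step 1: insert 48 -> lo=[48] (size 1, max 48) hi=[] (size 0) -> median=48
Step 2: insert 23 -> lo=[23] (size 1, max 23) hi=[48] (size 1, min 48) -> median=35.5
Step 3: insert 12 -> lo=[12, 23] (size 2, max 23) hi=[48] (size 1, min 48) -> median=23
Step 4: insert 43 -> lo=[12, 23] (size 2, max 23) hi=[43, 48] (size 2, min 43) -> median=33
Step 5: insert 3 -> lo=[3, 12, 23] (size 3, max 23) hi=[43, 48] (size 2, min 43) -> median=23
Step 6: insert 6 -> lo=[3, 6, 12] (size 3, max 12) hi=[23, 43, 48] (size 3, min 23) -> median=17.5
Step 7: insert 7 -> lo=[3, 6, 7, 12] (size 4, max 12) hi=[23, 43, 48] (size 3, min 23) -> median=12
Step 8: insert 13 -> lo=[3, 6, 7, 12] (size 4, max 12) hi=[13, 23, 43, 48] (size 4, min 13) -> median=12.5
Step 9: insert 47 -> lo=[3, 6, 7, 12, 13] (size 5, max 13) hi=[23, 43, 47, 48] (size 4, min 23) -> median=13
Step 10: insert 49 -> lo=[3, 6, 7, 12, 13] (size 5, max 13) hi=[23, 43, 47, 48, 49] (size 5, min 23) -> median=18
Step 11: insert 34 -> lo=[3, 6, 7, 12, 13, 23] (size 6, max 23) hi=[34, 43, 47, 48, 49] (size 5, min 34) -> median=23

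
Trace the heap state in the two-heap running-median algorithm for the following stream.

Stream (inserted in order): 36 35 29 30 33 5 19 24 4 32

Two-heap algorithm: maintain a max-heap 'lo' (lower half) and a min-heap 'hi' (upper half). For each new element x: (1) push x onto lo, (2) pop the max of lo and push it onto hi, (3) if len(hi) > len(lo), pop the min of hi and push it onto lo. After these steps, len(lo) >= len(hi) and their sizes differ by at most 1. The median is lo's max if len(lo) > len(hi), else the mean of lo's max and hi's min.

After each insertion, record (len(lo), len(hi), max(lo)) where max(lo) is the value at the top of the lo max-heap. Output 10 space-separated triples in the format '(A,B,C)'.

Answer: (1,0,36) (1,1,35) (2,1,35) (2,2,30) (3,2,33) (3,3,30) (4,3,30) (4,4,29) (5,4,29) (5,5,29)

Derivation:
Step 1: insert 36 -> lo=[36] hi=[] -> (len(lo)=1, len(hi)=0, max(lo)=36)
Step 2: insert 35 -> lo=[35] hi=[36] -> (len(lo)=1, len(hi)=1, max(lo)=35)
Step 3: insert 29 -> lo=[29, 35] hi=[36] -> (len(lo)=2, len(hi)=1, max(lo)=35)
Step 4: insert 30 -> lo=[29, 30] hi=[35, 36] -> (len(lo)=2, len(hi)=2, max(lo)=30)
Step 5: insert 33 -> lo=[29, 30, 33] hi=[35, 36] -> (len(lo)=3, len(hi)=2, max(lo)=33)
Step 6: insert 5 -> lo=[5, 29, 30] hi=[33, 35, 36] -> (len(lo)=3, len(hi)=3, max(lo)=30)
Step 7: insert 19 -> lo=[5, 19, 29, 30] hi=[33, 35, 36] -> (len(lo)=4, len(hi)=3, max(lo)=30)
Step 8: insert 24 -> lo=[5, 19, 24, 29] hi=[30, 33, 35, 36] -> (len(lo)=4, len(hi)=4, max(lo)=29)
Step 9: insert 4 -> lo=[4, 5, 19, 24, 29] hi=[30, 33, 35, 36] -> (len(lo)=5, len(hi)=4, max(lo)=29)
Step 10: insert 32 -> lo=[4, 5, 19, 24, 29] hi=[30, 32, 33, 35, 36] -> (len(lo)=5, len(hi)=5, max(lo)=29)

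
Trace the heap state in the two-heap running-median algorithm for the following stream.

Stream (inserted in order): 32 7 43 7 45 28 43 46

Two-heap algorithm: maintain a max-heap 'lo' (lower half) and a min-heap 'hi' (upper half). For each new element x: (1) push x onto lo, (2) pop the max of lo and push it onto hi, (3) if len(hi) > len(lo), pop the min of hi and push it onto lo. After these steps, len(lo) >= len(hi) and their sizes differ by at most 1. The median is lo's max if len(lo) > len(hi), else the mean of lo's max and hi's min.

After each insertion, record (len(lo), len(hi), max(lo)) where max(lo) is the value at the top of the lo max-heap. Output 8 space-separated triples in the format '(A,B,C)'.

Step 1: insert 32 -> lo=[32] hi=[] -> (len(lo)=1, len(hi)=0, max(lo)=32)
Step 2: insert 7 -> lo=[7] hi=[32] -> (len(lo)=1, len(hi)=1, max(lo)=7)
Step 3: insert 43 -> lo=[7, 32] hi=[43] -> (len(lo)=2, len(hi)=1, max(lo)=32)
Step 4: insert 7 -> lo=[7, 7] hi=[32, 43] -> (len(lo)=2, len(hi)=2, max(lo)=7)
Step 5: insert 45 -> lo=[7, 7, 32] hi=[43, 45] -> (len(lo)=3, len(hi)=2, max(lo)=32)
Step 6: insert 28 -> lo=[7, 7, 28] hi=[32, 43, 45] -> (len(lo)=3, len(hi)=3, max(lo)=28)
Step 7: insert 43 -> lo=[7, 7, 28, 32] hi=[43, 43, 45] -> (len(lo)=4, len(hi)=3, max(lo)=32)
Step 8: insert 46 -> lo=[7, 7, 28, 32] hi=[43, 43, 45, 46] -> (len(lo)=4, len(hi)=4, max(lo)=32)

Answer: (1,0,32) (1,1,7) (2,1,32) (2,2,7) (3,2,32) (3,3,28) (4,3,32) (4,4,32)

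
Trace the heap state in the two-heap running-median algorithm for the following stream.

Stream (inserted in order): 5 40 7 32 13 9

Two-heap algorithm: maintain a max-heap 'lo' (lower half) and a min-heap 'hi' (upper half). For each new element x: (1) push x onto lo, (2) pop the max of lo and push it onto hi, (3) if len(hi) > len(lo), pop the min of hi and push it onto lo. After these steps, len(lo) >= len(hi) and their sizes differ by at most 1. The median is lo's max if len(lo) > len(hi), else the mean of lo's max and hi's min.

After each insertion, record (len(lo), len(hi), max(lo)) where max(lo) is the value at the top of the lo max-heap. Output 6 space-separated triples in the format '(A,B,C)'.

Step 1: insert 5 -> lo=[5] hi=[] -> (len(lo)=1, len(hi)=0, max(lo)=5)
Step 2: insert 40 -> lo=[5] hi=[40] -> (len(lo)=1, len(hi)=1, max(lo)=5)
Step 3: insert 7 -> lo=[5, 7] hi=[40] -> (len(lo)=2, len(hi)=1, max(lo)=7)
Step 4: insert 32 -> lo=[5, 7] hi=[32, 40] -> (len(lo)=2, len(hi)=2, max(lo)=7)
Step 5: insert 13 -> lo=[5, 7, 13] hi=[32, 40] -> (len(lo)=3, len(hi)=2, max(lo)=13)
Step 6: insert 9 -> lo=[5, 7, 9] hi=[13, 32, 40] -> (len(lo)=3, len(hi)=3, max(lo)=9)

Answer: (1,0,5) (1,1,5) (2,1,7) (2,2,7) (3,2,13) (3,3,9)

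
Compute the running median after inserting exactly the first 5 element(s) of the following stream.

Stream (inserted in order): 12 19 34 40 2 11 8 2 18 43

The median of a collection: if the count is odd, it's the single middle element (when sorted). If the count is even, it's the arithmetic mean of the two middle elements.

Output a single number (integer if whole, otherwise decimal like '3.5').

Step 1: insert 12 -> lo=[12] (size 1, max 12) hi=[] (size 0) -> median=12
Step 2: insert 19 -> lo=[12] (size 1, max 12) hi=[19] (size 1, min 19) -> median=15.5
Step 3: insert 34 -> lo=[12, 19] (size 2, max 19) hi=[34] (size 1, min 34) -> median=19
Step 4: insert 40 -> lo=[12, 19] (size 2, max 19) hi=[34, 40] (size 2, min 34) -> median=26.5
Step 5: insert 2 -> lo=[2, 12, 19] (size 3, max 19) hi=[34, 40] (size 2, min 34) -> median=19

Answer: 19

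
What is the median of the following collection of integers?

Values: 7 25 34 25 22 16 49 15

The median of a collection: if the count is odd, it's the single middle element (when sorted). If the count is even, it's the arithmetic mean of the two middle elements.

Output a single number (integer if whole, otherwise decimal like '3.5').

Answer: 23.5

Derivation:
Step 1: insert 7 -> lo=[7] (size 1, max 7) hi=[] (size 0) -> median=7
Step 2: insert 25 -> lo=[7] (size 1, max 7) hi=[25] (size 1, min 25) -> median=16
Step 3: insert 34 -> lo=[7, 25] (size 2, max 25) hi=[34] (size 1, min 34) -> median=25
Step 4: insert 25 -> lo=[7, 25] (size 2, max 25) hi=[25, 34] (size 2, min 25) -> median=25
Step 5: insert 22 -> lo=[7, 22, 25] (size 3, max 25) hi=[25, 34] (size 2, min 25) -> median=25
Step 6: insert 16 -> lo=[7, 16, 22] (size 3, max 22) hi=[25, 25, 34] (size 3, min 25) -> median=23.5
Step 7: insert 49 -> lo=[7, 16, 22, 25] (size 4, max 25) hi=[25, 34, 49] (size 3, min 25) -> median=25
Step 8: insert 15 -> lo=[7, 15, 16, 22] (size 4, max 22) hi=[25, 25, 34, 49] (size 4, min 25) -> median=23.5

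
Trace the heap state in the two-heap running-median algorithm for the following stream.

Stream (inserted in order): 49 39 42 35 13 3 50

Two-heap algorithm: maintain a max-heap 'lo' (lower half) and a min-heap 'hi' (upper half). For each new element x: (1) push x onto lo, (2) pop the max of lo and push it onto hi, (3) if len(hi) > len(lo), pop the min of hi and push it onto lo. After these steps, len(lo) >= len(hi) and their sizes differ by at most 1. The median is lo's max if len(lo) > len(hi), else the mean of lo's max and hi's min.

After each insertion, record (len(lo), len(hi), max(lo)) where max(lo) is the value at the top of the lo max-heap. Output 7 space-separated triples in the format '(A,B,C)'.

Step 1: insert 49 -> lo=[49] hi=[] -> (len(lo)=1, len(hi)=0, max(lo)=49)
Step 2: insert 39 -> lo=[39] hi=[49] -> (len(lo)=1, len(hi)=1, max(lo)=39)
Step 3: insert 42 -> lo=[39, 42] hi=[49] -> (len(lo)=2, len(hi)=1, max(lo)=42)
Step 4: insert 35 -> lo=[35, 39] hi=[42, 49] -> (len(lo)=2, len(hi)=2, max(lo)=39)
Step 5: insert 13 -> lo=[13, 35, 39] hi=[42, 49] -> (len(lo)=3, len(hi)=2, max(lo)=39)
Step 6: insert 3 -> lo=[3, 13, 35] hi=[39, 42, 49] -> (len(lo)=3, len(hi)=3, max(lo)=35)
Step 7: insert 50 -> lo=[3, 13, 35, 39] hi=[42, 49, 50] -> (len(lo)=4, len(hi)=3, max(lo)=39)

Answer: (1,0,49) (1,1,39) (2,1,42) (2,2,39) (3,2,39) (3,3,35) (4,3,39)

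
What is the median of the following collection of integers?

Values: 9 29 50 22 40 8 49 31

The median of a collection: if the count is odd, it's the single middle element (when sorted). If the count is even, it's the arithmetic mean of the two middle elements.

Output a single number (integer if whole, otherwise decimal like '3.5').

Step 1: insert 9 -> lo=[9] (size 1, max 9) hi=[] (size 0) -> median=9
Step 2: insert 29 -> lo=[9] (size 1, max 9) hi=[29] (size 1, min 29) -> median=19
Step 3: insert 50 -> lo=[9, 29] (size 2, max 29) hi=[50] (size 1, min 50) -> median=29
Step 4: insert 22 -> lo=[9, 22] (size 2, max 22) hi=[29, 50] (size 2, min 29) -> median=25.5
Step 5: insert 40 -> lo=[9, 22, 29] (size 3, max 29) hi=[40, 50] (size 2, min 40) -> median=29
Step 6: insert 8 -> lo=[8, 9, 22] (size 3, max 22) hi=[29, 40, 50] (size 3, min 29) -> median=25.5
Step 7: insert 49 -> lo=[8, 9, 22, 29] (size 4, max 29) hi=[40, 49, 50] (size 3, min 40) -> median=29
Step 8: insert 31 -> lo=[8, 9, 22, 29] (size 4, max 29) hi=[31, 40, 49, 50] (size 4, min 31) -> median=30

Answer: 30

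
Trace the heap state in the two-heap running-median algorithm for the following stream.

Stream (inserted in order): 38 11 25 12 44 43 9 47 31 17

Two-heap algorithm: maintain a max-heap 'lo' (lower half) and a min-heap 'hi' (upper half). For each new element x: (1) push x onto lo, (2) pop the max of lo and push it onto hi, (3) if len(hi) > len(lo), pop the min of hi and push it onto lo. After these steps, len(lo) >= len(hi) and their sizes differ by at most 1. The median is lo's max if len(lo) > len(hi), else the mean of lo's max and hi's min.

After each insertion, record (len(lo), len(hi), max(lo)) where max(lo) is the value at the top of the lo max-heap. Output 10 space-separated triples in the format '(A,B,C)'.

Step 1: insert 38 -> lo=[38] hi=[] -> (len(lo)=1, len(hi)=0, max(lo)=38)
Step 2: insert 11 -> lo=[11] hi=[38] -> (len(lo)=1, len(hi)=1, max(lo)=11)
Step 3: insert 25 -> lo=[11, 25] hi=[38] -> (len(lo)=2, len(hi)=1, max(lo)=25)
Step 4: insert 12 -> lo=[11, 12] hi=[25, 38] -> (len(lo)=2, len(hi)=2, max(lo)=12)
Step 5: insert 44 -> lo=[11, 12, 25] hi=[38, 44] -> (len(lo)=3, len(hi)=2, max(lo)=25)
Step 6: insert 43 -> lo=[11, 12, 25] hi=[38, 43, 44] -> (len(lo)=3, len(hi)=3, max(lo)=25)
Step 7: insert 9 -> lo=[9, 11, 12, 25] hi=[38, 43, 44] -> (len(lo)=4, len(hi)=3, max(lo)=25)
Step 8: insert 47 -> lo=[9, 11, 12, 25] hi=[38, 43, 44, 47] -> (len(lo)=4, len(hi)=4, max(lo)=25)
Step 9: insert 31 -> lo=[9, 11, 12, 25, 31] hi=[38, 43, 44, 47] -> (len(lo)=5, len(hi)=4, max(lo)=31)
Step 10: insert 17 -> lo=[9, 11, 12, 17, 25] hi=[31, 38, 43, 44, 47] -> (len(lo)=5, len(hi)=5, max(lo)=25)

Answer: (1,0,38) (1,1,11) (2,1,25) (2,2,12) (3,2,25) (3,3,25) (4,3,25) (4,4,25) (5,4,31) (5,5,25)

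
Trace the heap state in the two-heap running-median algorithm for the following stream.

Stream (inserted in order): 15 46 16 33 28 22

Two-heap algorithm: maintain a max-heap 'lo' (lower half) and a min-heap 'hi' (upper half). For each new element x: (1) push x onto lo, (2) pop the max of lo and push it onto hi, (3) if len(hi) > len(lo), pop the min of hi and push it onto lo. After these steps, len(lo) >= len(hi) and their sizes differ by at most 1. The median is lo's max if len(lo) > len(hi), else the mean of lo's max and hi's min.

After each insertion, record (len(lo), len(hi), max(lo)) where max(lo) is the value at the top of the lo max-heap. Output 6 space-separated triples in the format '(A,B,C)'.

Answer: (1,0,15) (1,1,15) (2,1,16) (2,2,16) (3,2,28) (3,3,22)

Derivation:
Step 1: insert 15 -> lo=[15] hi=[] -> (len(lo)=1, len(hi)=0, max(lo)=15)
Step 2: insert 46 -> lo=[15] hi=[46] -> (len(lo)=1, len(hi)=1, max(lo)=15)
Step 3: insert 16 -> lo=[15, 16] hi=[46] -> (len(lo)=2, len(hi)=1, max(lo)=16)
Step 4: insert 33 -> lo=[15, 16] hi=[33, 46] -> (len(lo)=2, len(hi)=2, max(lo)=16)
Step 5: insert 28 -> lo=[15, 16, 28] hi=[33, 46] -> (len(lo)=3, len(hi)=2, max(lo)=28)
Step 6: insert 22 -> lo=[15, 16, 22] hi=[28, 33, 46] -> (len(lo)=3, len(hi)=3, max(lo)=22)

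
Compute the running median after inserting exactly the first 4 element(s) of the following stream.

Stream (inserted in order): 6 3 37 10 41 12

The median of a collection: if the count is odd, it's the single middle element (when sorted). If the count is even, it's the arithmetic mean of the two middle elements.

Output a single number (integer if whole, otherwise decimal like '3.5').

Answer: 8

Derivation:
Step 1: insert 6 -> lo=[6] (size 1, max 6) hi=[] (size 0) -> median=6
Step 2: insert 3 -> lo=[3] (size 1, max 3) hi=[6] (size 1, min 6) -> median=4.5
Step 3: insert 37 -> lo=[3, 6] (size 2, max 6) hi=[37] (size 1, min 37) -> median=6
Step 4: insert 10 -> lo=[3, 6] (size 2, max 6) hi=[10, 37] (size 2, min 10) -> median=8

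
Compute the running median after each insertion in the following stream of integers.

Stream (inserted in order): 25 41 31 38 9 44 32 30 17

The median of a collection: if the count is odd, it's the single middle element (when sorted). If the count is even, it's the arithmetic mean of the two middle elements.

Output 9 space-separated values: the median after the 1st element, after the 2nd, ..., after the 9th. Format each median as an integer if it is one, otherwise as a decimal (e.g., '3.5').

Answer: 25 33 31 34.5 31 34.5 32 31.5 31

Derivation:
Step 1: insert 25 -> lo=[25] (size 1, max 25) hi=[] (size 0) -> median=25
Step 2: insert 41 -> lo=[25] (size 1, max 25) hi=[41] (size 1, min 41) -> median=33
Step 3: insert 31 -> lo=[25, 31] (size 2, max 31) hi=[41] (size 1, min 41) -> median=31
Step 4: insert 38 -> lo=[25, 31] (size 2, max 31) hi=[38, 41] (size 2, min 38) -> median=34.5
Step 5: insert 9 -> lo=[9, 25, 31] (size 3, max 31) hi=[38, 41] (size 2, min 38) -> median=31
Step 6: insert 44 -> lo=[9, 25, 31] (size 3, max 31) hi=[38, 41, 44] (size 3, min 38) -> median=34.5
Step 7: insert 32 -> lo=[9, 25, 31, 32] (size 4, max 32) hi=[38, 41, 44] (size 3, min 38) -> median=32
Step 8: insert 30 -> lo=[9, 25, 30, 31] (size 4, max 31) hi=[32, 38, 41, 44] (size 4, min 32) -> median=31.5
Step 9: insert 17 -> lo=[9, 17, 25, 30, 31] (size 5, max 31) hi=[32, 38, 41, 44] (size 4, min 32) -> median=31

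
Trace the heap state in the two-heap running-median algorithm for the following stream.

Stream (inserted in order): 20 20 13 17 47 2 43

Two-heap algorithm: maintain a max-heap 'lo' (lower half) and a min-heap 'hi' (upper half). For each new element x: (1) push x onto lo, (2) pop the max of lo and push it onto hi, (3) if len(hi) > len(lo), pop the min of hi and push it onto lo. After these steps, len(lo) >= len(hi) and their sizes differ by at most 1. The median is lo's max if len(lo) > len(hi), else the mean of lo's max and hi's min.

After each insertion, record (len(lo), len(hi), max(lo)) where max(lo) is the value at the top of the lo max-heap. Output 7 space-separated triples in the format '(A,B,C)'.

Answer: (1,0,20) (1,1,20) (2,1,20) (2,2,17) (3,2,20) (3,3,17) (4,3,20)

Derivation:
Step 1: insert 20 -> lo=[20] hi=[] -> (len(lo)=1, len(hi)=0, max(lo)=20)
Step 2: insert 20 -> lo=[20] hi=[20] -> (len(lo)=1, len(hi)=1, max(lo)=20)
Step 3: insert 13 -> lo=[13, 20] hi=[20] -> (len(lo)=2, len(hi)=1, max(lo)=20)
Step 4: insert 17 -> lo=[13, 17] hi=[20, 20] -> (len(lo)=2, len(hi)=2, max(lo)=17)
Step 5: insert 47 -> lo=[13, 17, 20] hi=[20, 47] -> (len(lo)=3, len(hi)=2, max(lo)=20)
Step 6: insert 2 -> lo=[2, 13, 17] hi=[20, 20, 47] -> (len(lo)=3, len(hi)=3, max(lo)=17)
Step 7: insert 43 -> lo=[2, 13, 17, 20] hi=[20, 43, 47] -> (len(lo)=4, len(hi)=3, max(lo)=20)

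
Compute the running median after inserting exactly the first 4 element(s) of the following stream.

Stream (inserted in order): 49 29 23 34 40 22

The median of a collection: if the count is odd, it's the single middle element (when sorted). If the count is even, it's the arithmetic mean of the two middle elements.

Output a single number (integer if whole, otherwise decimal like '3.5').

Step 1: insert 49 -> lo=[49] (size 1, max 49) hi=[] (size 0) -> median=49
Step 2: insert 29 -> lo=[29] (size 1, max 29) hi=[49] (size 1, min 49) -> median=39
Step 3: insert 23 -> lo=[23, 29] (size 2, max 29) hi=[49] (size 1, min 49) -> median=29
Step 4: insert 34 -> lo=[23, 29] (size 2, max 29) hi=[34, 49] (size 2, min 34) -> median=31.5

Answer: 31.5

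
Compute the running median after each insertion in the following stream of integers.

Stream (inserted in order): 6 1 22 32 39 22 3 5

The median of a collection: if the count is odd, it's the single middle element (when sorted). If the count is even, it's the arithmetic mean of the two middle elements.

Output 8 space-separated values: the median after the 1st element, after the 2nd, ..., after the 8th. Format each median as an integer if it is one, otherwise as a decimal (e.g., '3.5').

Answer: 6 3.5 6 14 22 22 22 14

Derivation:
Step 1: insert 6 -> lo=[6] (size 1, max 6) hi=[] (size 0) -> median=6
Step 2: insert 1 -> lo=[1] (size 1, max 1) hi=[6] (size 1, min 6) -> median=3.5
Step 3: insert 22 -> lo=[1, 6] (size 2, max 6) hi=[22] (size 1, min 22) -> median=6
Step 4: insert 32 -> lo=[1, 6] (size 2, max 6) hi=[22, 32] (size 2, min 22) -> median=14
Step 5: insert 39 -> lo=[1, 6, 22] (size 3, max 22) hi=[32, 39] (size 2, min 32) -> median=22
Step 6: insert 22 -> lo=[1, 6, 22] (size 3, max 22) hi=[22, 32, 39] (size 3, min 22) -> median=22
Step 7: insert 3 -> lo=[1, 3, 6, 22] (size 4, max 22) hi=[22, 32, 39] (size 3, min 22) -> median=22
Step 8: insert 5 -> lo=[1, 3, 5, 6] (size 4, max 6) hi=[22, 22, 32, 39] (size 4, min 22) -> median=14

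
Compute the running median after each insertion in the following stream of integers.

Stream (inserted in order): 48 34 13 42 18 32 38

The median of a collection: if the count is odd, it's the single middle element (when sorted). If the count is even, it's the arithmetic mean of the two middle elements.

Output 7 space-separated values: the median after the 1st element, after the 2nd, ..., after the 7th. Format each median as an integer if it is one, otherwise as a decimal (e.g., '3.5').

Answer: 48 41 34 38 34 33 34

Derivation:
Step 1: insert 48 -> lo=[48] (size 1, max 48) hi=[] (size 0) -> median=48
Step 2: insert 34 -> lo=[34] (size 1, max 34) hi=[48] (size 1, min 48) -> median=41
Step 3: insert 13 -> lo=[13, 34] (size 2, max 34) hi=[48] (size 1, min 48) -> median=34
Step 4: insert 42 -> lo=[13, 34] (size 2, max 34) hi=[42, 48] (size 2, min 42) -> median=38
Step 5: insert 18 -> lo=[13, 18, 34] (size 3, max 34) hi=[42, 48] (size 2, min 42) -> median=34
Step 6: insert 32 -> lo=[13, 18, 32] (size 3, max 32) hi=[34, 42, 48] (size 3, min 34) -> median=33
Step 7: insert 38 -> lo=[13, 18, 32, 34] (size 4, max 34) hi=[38, 42, 48] (size 3, min 38) -> median=34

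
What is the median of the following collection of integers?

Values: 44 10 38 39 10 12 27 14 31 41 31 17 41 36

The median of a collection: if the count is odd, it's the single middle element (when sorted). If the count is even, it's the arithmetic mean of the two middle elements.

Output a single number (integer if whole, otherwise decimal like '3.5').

Step 1: insert 44 -> lo=[44] (size 1, max 44) hi=[] (size 0) -> median=44
Step 2: insert 10 -> lo=[10] (size 1, max 10) hi=[44] (size 1, min 44) -> median=27
Step 3: insert 38 -> lo=[10, 38] (size 2, max 38) hi=[44] (size 1, min 44) -> median=38
Step 4: insert 39 -> lo=[10, 38] (size 2, max 38) hi=[39, 44] (size 2, min 39) -> median=38.5
Step 5: insert 10 -> lo=[10, 10, 38] (size 3, max 38) hi=[39, 44] (size 2, min 39) -> median=38
Step 6: insert 12 -> lo=[10, 10, 12] (size 3, max 12) hi=[38, 39, 44] (size 3, min 38) -> median=25
Step 7: insert 27 -> lo=[10, 10, 12, 27] (size 4, max 27) hi=[38, 39, 44] (size 3, min 38) -> median=27
Step 8: insert 14 -> lo=[10, 10, 12, 14] (size 4, max 14) hi=[27, 38, 39, 44] (size 4, min 27) -> median=20.5
Step 9: insert 31 -> lo=[10, 10, 12, 14, 27] (size 5, max 27) hi=[31, 38, 39, 44] (size 4, min 31) -> median=27
Step 10: insert 41 -> lo=[10, 10, 12, 14, 27] (size 5, max 27) hi=[31, 38, 39, 41, 44] (size 5, min 31) -> median=29
Step 11: insert 31 -> lo=[10, 10, 12, 14, 27, 31] (size 6, max 31) hi=[31, 38, 39, 41, 44] (size 5, min 31) -> median=31
Step 12: insert 17 -> lo=[10, 10, 12, 14, 17, 27] (size 6, max 27) hi=[31, 31, 38, 39, 41, 44] (size 6, min 31) -> median=29
Step 13: insert 41 -> lo=[10, 10, 12, 14, 17, 27, 31] (size 7, max 31) hi=[31, 38, 39, 41, 41, 44] (size 6, min 31) -> median=31
Step 14: insert 36 -> lo=[10, 10, 12, 14, 17, 27, 31] (size 7, max 31) hi=[31, 36, 38, 39, 41, 41, 44] (size 7, min 31) -> median=31

Answer: 31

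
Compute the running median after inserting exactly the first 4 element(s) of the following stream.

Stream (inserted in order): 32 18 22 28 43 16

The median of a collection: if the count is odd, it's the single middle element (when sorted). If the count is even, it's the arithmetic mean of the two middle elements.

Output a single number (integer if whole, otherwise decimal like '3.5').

Answer: 25

Derivation:
Step 1: insert 32 -> lo=[32] (size 1, max 32) hi=[] (size 0) -> median=32
Step 2: insert 18 -> lo=[18] (size 1, max 18) hi=[32] (size 1, min 32) -> median=25
Step 3: insert 22 -> lo=[18, 22] (size 2, max 22) hi=[32] (size 1, min 32) -> median=22
Step 4: insert 28 -> lo=[18, 22] (size 2, max 22) hi=[28, 32] (size 2, min 28) -> median=25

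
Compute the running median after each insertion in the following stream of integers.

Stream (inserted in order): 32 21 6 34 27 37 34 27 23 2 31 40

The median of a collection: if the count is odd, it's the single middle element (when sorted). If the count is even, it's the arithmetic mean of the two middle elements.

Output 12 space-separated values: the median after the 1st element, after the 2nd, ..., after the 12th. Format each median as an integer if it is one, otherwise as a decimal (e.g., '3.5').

Step 1: insert 32 -> lo=[32] (size 1, max 32) hi=[] (size 0) -> median=32
Step 2: insert 21 -> lo=[21] (size 1, max 21) hi=[32] (size 1, min 32) -> median=26.5
Step 3: insert 6 -> lo=[6, 21] (size 2, max 21) hi=[32] (size 1, min 32) -> median=21
Step 4: insert 34 -> lo=[6, 21] (size 2, max 21) hi=[32, 34] (size 2, min 32) -> median=26.5
Step 5: insert 27 -> lo=[6, 21, 27] (size 3, max 27) hi=[32, 34] (size 2, min 32) -> median=27
Step 6: insert 37 -> lo=[6, 21, 27] (size 3, max 27) hi=[32, 34, 37] (size 3, min 32) -> median=29.5
Step 7: insert 34 -> lo=[6, 21, 27, 32] (size 4, max 32) hi=[34, 34, 37] (size 3, min 34) -> median=32
Step 8: insert 27 -> lo=[6, 21, 27, 27] (size 4, max 27) hi=[32, 34, 34, 37] (size 4, min 32) -> median=29.5
Step 9: insert 23 -> lo=[6, 21, 23, 27, 27] (size 5, max 27) hi=[32, 34, 34, 37] (size 4, min 32) -> median=27
Step 10: insert 2 -> lo=[2, 6, 21, 23, 27] (size 5, max 27) hi=[27, 32, 34, 34, 37] (size 5, min 27) -> median=27
Step 11: insert 31 -> lo=[2, 6, 21, 23, 27, 27] (size 6, max 27) hi=[31, 32, 34, 34, 37] (size 5, min 31) -> median=27
Step 12: insert 40 -> lo=[2, 6, 21, 23, 27, 27] (size 6, max 27) hi=[31, 32, 34, 34, 37, 40] (size 6, min 31) -> median=29

Answer: 32 26.5 21 26.5 27 29.5 32 29.5 27 27 27 29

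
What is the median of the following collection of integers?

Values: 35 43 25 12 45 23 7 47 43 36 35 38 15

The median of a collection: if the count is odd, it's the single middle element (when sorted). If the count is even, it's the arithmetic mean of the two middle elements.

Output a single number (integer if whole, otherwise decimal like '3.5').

Step 1: insert 35 -> lo=[35] (size 1, max 35) hi=[] (size 0) -> median=35
Step 2: insert 43 -> lo=[35] (size 1, max 35) hi=[43] (size 1, min 43) -> median=39
Step 3: insert 25 -> lo=[25, 35] (size 2, max 35) hi=[43] (size 1, min 43) -> median=35
Step 4: insert 12 -> lo=[12, 25] (size 2, max 25) hi=[35, 43] (size 2, min 35) -> median=30
Step 5: insert 45 -> lo=[12, 25, 35] (size 3, max 35) hi=[43, 45] (size 2, min 43) -> median=35
Step 6: insert 23 -> lo=[12, 23, 25] (size 3, max 25) hi=[35, 43, 45] (size 3, min 35) -> median=30
Step 7: insert 7 -> lo=[7, 12, 23, 25] (size 4, max 25) hi=[35, 43, 45] (size 3, min 35) -> median=25
Step 8: insert 47 -> lo=[7, 12, 23, 25] (size 4, max 25) hi=[35, 43, 45, 47] (size 4, min 35) -> median=30
Step 9: insert 43 -> lo=[7, 12, 23, 25, 35] (size 5, max 35) hi=[43, 43, 45, 47] (size 4, min 43) -> median=35
Step 10: insert 36 -> lo=[7, 12, 23, 25, 35] (size 5, max 35) hi=[36, 43, 43, 45, 47] (size 5, min 36) -> median=35.5
Step 11: insert 35 -> lo=[7, 12, 23, 25, 35, 35] (size 6, max 35) hi=[36, 43, 43, 45, 47] (size 5, min 36) -> median=35
Step 12: insert 38 -> lo=[7, 12, 23, 25, 35, 35] (size 6, max 35) hi=[36, 38, 43, 43, 45, 47] (size 6, min 36) -> median=35.5
Step 13: insert 15 -> lo=[7, 12, 15, 23, 25, 35, 35] (size 7, max 35) hi=[36, 38, 43, 43, 45, 47] (size 6, min 36) -> median=35

Answer: 35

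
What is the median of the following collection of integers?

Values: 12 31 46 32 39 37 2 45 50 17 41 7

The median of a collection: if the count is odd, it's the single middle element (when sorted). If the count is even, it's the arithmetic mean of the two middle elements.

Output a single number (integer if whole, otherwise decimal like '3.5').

Answer: 34.5

Derivation:
Step 1: insert 12 -> lo=[12] (size 1, max 12) hi=[] (size 0) -> median=12
Step 2: insert 31 -> lo=[12] (size 1, max 12) hi=[31] (size 1, min 31) -> median=21.5
Step 3: insert 46 -> lo=[12, 31] (size 2, max 31) hi=[46] (size 1, min 46) -> median=31
Step 4: insert 32 -> lo=[12, 31] (size 2, max 31) hi=[32, 46] (size 2, min 32) -> median=31.5
Step 5: insert 39 -> lo=[12, 31, 32] (size 3, max 32) hi=[39, 46] (size 2, min 39) -> median=32
Step 6: insert 37 -> lo=[12, 31, 32] (size 3, max 32) hi=[37, 39, 46] (size 3, min 37) -> median=34.5
Step 7: insert 2 -> lo=[2, 12, 31, 32] (size 4, max 32) hi=[37, 39, 46] (size 3, min 37) -> median=32
Step 8: insert 45 -> lo=[2, 12, 31, 32] (size 4, max 32) hi=[37, 39, 45, 46] (size 4, min 37) -> median=34.5
Step 9: insert 50 -> lo=[2, 12, 31, 32, 37] (size 5, max 37) hi=[39, 45, 46, 50] (size 4, min 39) -> median=37
Step 10: insert 17 -> lo=[2, 12, 17, 31, 32] (size 5, max 32) hi=[37, 39, 45, 46, 50] (size 5, min 37) -> median=34.5
Step 11: insert 41 -> lo=[2, 12, 17, 31, 32, 37] (size 6, max 37) hi=[39, 41, 45, 46, 50] (size 5, min 39) -> median=37
Step 12: insert 7 -> lo=[2, 7, 12, 17, 31, 32] (size 6, max 32) hi=[37, 39, 41, 45, 46, 50] (size 6, min 37) -> median=34.5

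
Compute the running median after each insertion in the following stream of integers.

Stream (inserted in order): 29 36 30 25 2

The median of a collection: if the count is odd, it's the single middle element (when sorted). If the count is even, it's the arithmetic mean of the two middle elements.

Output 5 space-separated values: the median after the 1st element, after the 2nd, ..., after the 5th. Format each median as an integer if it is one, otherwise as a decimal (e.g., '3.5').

Step 1: insert 29 -> lo=[29] (size 1, max 29) hi=[] (size 0) -> median=29
Step 2: insert 36 -> lo=[29] (size 1, max 29) hi=[36] (size 1, min 36) -> median=32.5
Step 3: insert 30 -> lo=[29, 30] (size 2, max 30) hi=[36] (size 1, min 36) -> median=30
Step 4: insert 25 -> lo=[25, 29] (size 2, max 29) hi=[30, 36] (size 2, min 30) -> median=29.5
Step 5: insert 2 -> lo=[2, 25, 29] (size 3, max 29) hi=[30, 36] (size 2, min 30) -> median=29

Answer: 29 32.5 30 29.5 29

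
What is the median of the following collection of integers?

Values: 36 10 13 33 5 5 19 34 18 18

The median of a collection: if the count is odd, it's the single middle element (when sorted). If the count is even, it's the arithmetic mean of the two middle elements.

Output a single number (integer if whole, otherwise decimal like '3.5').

Step 1: insert 36 -> lo=[36] (size 1, max 36) hi=[] (size 0) -> median=36
Step 2: insert 10 -> lo=[10] (size 1, max 10) hi=[36] (size 1, min 36) -> median=23
Step 3: insert 13 -> lo=[10, 13] (size 2, max 13) hi=[36] (size 1, min 36) -> median=13
Step 4: insert 33 -> lo=[10, 13] (size 2, max 13) hi=[33, 36] (size 2, min 33) -> median=23
Step 5: insert 5 -> lo=[5, 10, 13] (size 3, max 13) hi=[33, 36] (size 2, min 33) -> median=13
Step 6: insert 5 -> lo=[5, 5, 10] (size 3, max 10) hi=[13, 33, 36] (size 3, min 13) -> median=11.5
Step 7: insert 19 -> lo=[5, 5, 10, 13] (size 4, max 13) hi=[19, 33, 36] (size 3, min 19) -> median=13
Step 8: insert 34 -> lo=[5, 5, 10, 13] (size 4, max 13) hi=[19, 33, 34, 36] (size 4, min 19) -> median=16
Step 9: insert 18 -> lo=[5, 5, 10, 13, 18] (size 5, max 18) hi=[19, 33, 34, 36] (size 4, min 19) -> median=18
Step 10: insert 18 -> lo=[5, 5, 10, 13, 18] (size 5, max 18) hi=[18, 19, 33, 34, 36] (size 5, min 18) -> median=18

Answer: 18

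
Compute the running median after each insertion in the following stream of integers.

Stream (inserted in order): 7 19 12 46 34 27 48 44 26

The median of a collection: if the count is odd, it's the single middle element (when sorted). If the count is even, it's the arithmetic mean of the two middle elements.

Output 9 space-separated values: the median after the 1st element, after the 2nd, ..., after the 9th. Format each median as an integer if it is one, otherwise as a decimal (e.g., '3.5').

Step 1: insert 7 -> lo=[7] (size 1, max 7) hi=[] (size 0) -> median=7
Step 2: insert 19 -> lo=[7] (size 1, max 7) hi=[19] (size 1, min 19) -> median=13
Step 3: insert 12 -> lo=[7, 12] (size 2, max 12) hi=[19] (size 1, min 19) -> median=12
Step 4: insert 46 -> lo=[7, 12] (size 2, max 12) hi=[19, 46] (size 2, min 19) -> median=15.5
Step 5: insert 34 -> lo=[7, 12, 19] (size 3, max 19) hi=[34, 46] (size 2, min 34) -> median=19
Step 6: insert 27 -> lo=[7, 12, 19] (size 3, max 19) hi=[27, 34, 46] (size 3, min 27) -> median=23
Step 7: insert 48 -> lo=[7, 12, 19, 27] (size 4, max 27) hi=[34, 46, 48] (size 3, min 34) -> median=27
Step 8: insert 44 -> lo=[7, 12, 19, 27] (size 4, max 27) hi=[34, 44, 46, 48] (size 4, min 34) -> median=30.5
Step 9: insert 26 -> lo=[7, 12, 19, 26, 27] (size 5, max 27) hi=[34, 44, 46, 48] (size 4, min 34) -> median=27

Answer: 7 13 12 15.5 19 23 27 30.5 27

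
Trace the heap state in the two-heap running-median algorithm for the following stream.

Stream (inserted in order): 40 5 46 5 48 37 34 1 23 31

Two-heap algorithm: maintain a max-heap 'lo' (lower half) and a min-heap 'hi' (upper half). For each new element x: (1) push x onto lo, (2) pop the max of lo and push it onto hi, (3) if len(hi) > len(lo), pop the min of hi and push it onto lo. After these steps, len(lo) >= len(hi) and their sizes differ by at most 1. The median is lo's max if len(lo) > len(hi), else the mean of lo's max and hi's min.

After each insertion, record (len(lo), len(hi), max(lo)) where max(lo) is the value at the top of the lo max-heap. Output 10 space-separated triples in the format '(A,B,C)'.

Step 1: insert 40 -> lo=[40] hi=[] -> (len(lo)=1, len(hi)=0, max(lo)=40)
Step 2: insert 5 -> lo=[5] hi=[40] -> (len(lo)=1, len(hi)=1, max(lo)=5)
Step 3: insert 46 -> lo=[5, 40] hi=[46] -> (len(lo)=2, len(hi)=1, max(lo)=40)
Step 4: insert 5 -> lo=[5, 5] hi=[40, 46] -> (len(lo)=2, len(hi)=2, max(lo)=5)
Step 5: insert 48 -> lo=[5, 5, 40] hi=[46, 48] -> (len(lo)=3, len(hi)=2, max(lo)=40)
Step 6: insert 37 -> lo=[5, 5, 37] hi=[40, 46, 48] -> (len(lo)=3, len(hi)=3, max(lo)=37)
Step 7: insert 34 -> lo=[5, 5, 34, 37] hi=[40, 46, 48] -> (len(lo)=4, len(hi)=3, max(lo)=37)
Step 8: insert 1 -> lo=[1, 5, 5, 34] hi=[37, 40, 46, 48] -> (len(lo)=4, len(hi)=4, max(lo)=34)
Step 9: insert 23 -> lo=[1, 5, 5, 23, 34] hi=[37, 40, 46, 48] -> (len(lo)=5, len(hi)=4, max(lo)=34)
Step 10: insert 31 -> lo=[1, 5, 5, 23, 31] hi=[34, 37, 40, 46, 48] -> (len(lo)=5, len(hi)=5, max(lo)=31)

Answer: (1,0,40) (1,1,5) (2,1,40) (2,2,5) (3,2,40) (3,3,37) (4,3,37) (4,4,34) (5,4,34) (5,5,31)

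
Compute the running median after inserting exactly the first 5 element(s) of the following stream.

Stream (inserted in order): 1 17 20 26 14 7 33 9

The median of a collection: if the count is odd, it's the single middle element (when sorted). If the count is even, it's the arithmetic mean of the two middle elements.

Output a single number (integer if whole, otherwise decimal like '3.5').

Answer: 17

Derivation:
Step 1: insert 1 -> lo=[1] (size 1, max 1) hi=[] (size 0) -> median=1
Step 2: insert 17 -> lo=[1] (size 1, max 1) hi=[17] (size 1, min 17) -> median=9
Step 3: insert 20 -> lo=[1, 17] (size 2, max 17) hi=[20] (size 1, min 20) -> median=17
Step 4: insert 26 -> lo=[1, 17] (size 2, max 17) hi=[20, 26] (size 2, min 20) -> median=18.5
Step 5: insert 14 -> lo=[1, 14, 17] (size 3, max 17) hi=[20, 26] (size 2, min 20) -> median=17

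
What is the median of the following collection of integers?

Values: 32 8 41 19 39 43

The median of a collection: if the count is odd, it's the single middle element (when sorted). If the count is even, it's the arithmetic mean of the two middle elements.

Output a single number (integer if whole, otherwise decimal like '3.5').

Answer: 35.5

Derivation:
Step 1: insert 32 -> lo=[32] (size 1, max 32) hi=[] (size 0) -> median=32
Step 2: insert 8 -> lo=[8] (size 1, max 8) hi=[32] (size 1, min 32) -> median=20
Step 3: insert 41 -> lo=[8, 32] (size 2, max 32) hi=[41] (size 1, min 41) -> median=32
Step 4: insert 19 -> lo=[8, 19] (size 2, max 19) hi=[32, 41] (size 2, min 32) -> median=25.5
Step 5: insert 39 -> lo=[8, 19, 32] (size 3, max 32) hi=[39, 41] (size 2, min 39) -> median=32
Step 6: insert 43 -> lo=[8, 19, 32] (size 3, max 32) hi=[39, 41, 43] (size 3, min 39) -> median=35.5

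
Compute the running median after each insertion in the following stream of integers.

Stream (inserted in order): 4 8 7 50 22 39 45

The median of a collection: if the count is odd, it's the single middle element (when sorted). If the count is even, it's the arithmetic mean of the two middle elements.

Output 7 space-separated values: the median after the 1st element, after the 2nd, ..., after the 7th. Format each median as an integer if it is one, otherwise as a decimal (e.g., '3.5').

Answer: 4 6 7 7.5 8 15 22

Derivation:
Step 1: insert 4 -> lo=[4] (size 1, max 4) hi=[] (size 0) -> median=4
Step 2: insert 8 -> lo=[4] (size 1, max 4) hi=[8] (size 1, min 8) -> median=6
Step 3: insert 7 -> lo=[4, 7] (size 2, max 7) hi=[8] (size 1, min 8) -> median=7
Step 4: insert 50 -> lo=[4, 7] (size 2, max 7) hi=[8, 50] (size 2, min 8) -> median=7.5
Step 5: insert 22 -> lo=[4, 7, 8] (size 3, max 8) hi=[22, 50] (size 2, min 22) -> median=8
Step 6: insert 39 -> lo=[4, 7, 8] (size 3, max 8) hi=[22, 39, 50] (size 3, min 22) -> median=15
Step 7: insert 45 -> lo=[4, 7, 8, 22] (size 4, max 22) hi=[39, 45, 50] (size 3, min 39) -> median=22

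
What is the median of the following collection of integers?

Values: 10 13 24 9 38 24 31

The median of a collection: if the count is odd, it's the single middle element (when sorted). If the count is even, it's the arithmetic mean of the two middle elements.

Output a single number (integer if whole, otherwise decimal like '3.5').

Step 1: insert 10 -> lo=[10] (size 1, max 10) hi=[] (size 0) -> median=10
Step 2: insert 13 -> lo=[10] (size 1, max 10) hi=[13] (size 1, min 13) -> median=11.5
Step 3: insert 24 -> lo=[10, 13] (size 2, max 13) hi=[24] (size 1, min 24) -> median=13
Step 4: insert 9 -> lo=[9, 10] (size 2, max 10) hi=[13, 24] (size 2, min 13) -> median=11.5
Step 5: insert 38 -> lo=[9, 10, 13] (size 3, max 13) hi=[24, 38] (size 2, min 24) -> median=13
Step 6: insert 24 -> lo=[9, 10, 13] (size 3, max 13) hi=[24, 24, 38] (size 3, min 24) -> median=18.5
Step 7: insert 31 -> lo=[9, 10, 13, 24] (size 4, max 24) hi=[24, 31, 38] (size 3, min 24) -> median=24

Answer: 24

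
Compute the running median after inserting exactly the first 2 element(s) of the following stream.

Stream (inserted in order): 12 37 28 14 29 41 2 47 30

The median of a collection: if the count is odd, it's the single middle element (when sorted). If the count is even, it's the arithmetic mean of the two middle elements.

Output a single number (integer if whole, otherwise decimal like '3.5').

Answer: 24.5

Derivation:
Step 1: insert 12 -> lo=[12] (size 1, max 12) hi=[] (size 0) -> median=12
Step 2: insert 37 -> lo=[12] (size 1, max 12) hi=[37] (size 1, min 37) -> median=24.5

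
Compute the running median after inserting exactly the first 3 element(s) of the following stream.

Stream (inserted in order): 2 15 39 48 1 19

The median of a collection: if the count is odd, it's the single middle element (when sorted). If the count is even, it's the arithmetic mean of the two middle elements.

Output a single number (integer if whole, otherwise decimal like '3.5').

Step 1: insert 2 -> lo=[2] (size 1, max 2) hi=[] (size 0) -> median=2
Step 2: insert 15 -> lo=[2] (size 1, max 2) hi=[15] (size 1, min 15) -> median=8.5
Step 3: insert 39 -> lo=[2, 15] (size 2, max 15) hi=[39] (size 1, min 39) -> median=15

Answer: 15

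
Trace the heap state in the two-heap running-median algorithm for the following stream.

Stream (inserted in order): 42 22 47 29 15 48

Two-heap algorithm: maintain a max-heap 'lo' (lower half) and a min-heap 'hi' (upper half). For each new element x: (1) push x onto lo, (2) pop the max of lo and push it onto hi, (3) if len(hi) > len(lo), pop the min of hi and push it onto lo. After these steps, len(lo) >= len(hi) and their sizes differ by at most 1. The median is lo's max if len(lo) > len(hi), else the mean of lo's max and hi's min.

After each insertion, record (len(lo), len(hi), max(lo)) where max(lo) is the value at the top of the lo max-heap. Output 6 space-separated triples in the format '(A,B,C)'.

Step 1: insert 42 -> lo=[42] hi=[] -> (len(lo)=1, len(hi)=0, max(lo)=42)
Step 2: insert 22 -> lo=[22] hi=[42] -> (len(lo)=1, len(hi)=1, max(lo)=22)
Step 3: insert 47 -> lo=[22, 42] hi=[47] -> (len(lo)=2, len(hi)=1, max(lo)=42)
Step 4: insert 29 -> lo=[22, 29] hi=[42, 47] -> (len(lo)=2, len(hi)=2, max(lo)=29)
Step 5: insert 15 -> lo=[15, 22, 29] hi=[42, 47] -> (len(lo)=3, len(hi)=2, max(lo)=29)
Step 6: insert 48 -> lo=[15, 22, 29] hi=[42, 47, 48] -> (len(lo)=3, len(hi)=3, max(lo)=29)

Answer: (1,0,42) (1,1,22) (2,1,42) (2,2,29) (3,2,29) (3,3,29)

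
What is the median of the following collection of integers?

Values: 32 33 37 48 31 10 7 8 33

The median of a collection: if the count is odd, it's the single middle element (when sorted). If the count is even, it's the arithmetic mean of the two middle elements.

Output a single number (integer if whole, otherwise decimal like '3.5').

Step 1: insert 32 -> lo=[32] (size 1, max 32) hi=[] (size 0) -> median=32
Step 2: insert 33 -> lo=[32] (size 1, max 32) hi=[33] (size 1, min 33) -> median=32.5
Step 3: insert 37 -> lo=[32, 33] (size 2, max 33) hi=[37] (size 1, min 37) -> median=33
Step 4: insert 48 -> lo=[32, 33] (size 2, max 33) hi=[37, 48] (size 2, min 37) -> median=35
Step 5: insert 31 -> lo=[31, 32, 33] (size 3, max 33) hi=[37, 48] (size 2, min 37) -> median=33
Step 6: insert 10 -> lo=[10, 31, 32] (size 3, max 32) hi=[33, 37, 48] (size 3, min 33) -> median=32.5
Step 7: insert 7 -> lo=[7, 10, 31, 32] (size 4, max 32) hi=[33, 37, 48] (size 3, min 33) -> median=32
Step 8: insert 8 -> lo=[7, 8, 10, 31] (size 4, max 31) hi=[32, 33, 37, 48] (size 4, min 32) -> median=31.5
Step 9: insert 33 -> lo=[7, 8, 10, 31, 32] (size 5, max 32) hi=[33, 33, 37, 48] (size 4, min 33) -> median=32

Answer: 32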